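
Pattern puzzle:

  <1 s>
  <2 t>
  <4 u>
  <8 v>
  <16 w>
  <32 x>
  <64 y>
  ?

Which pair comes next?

First entry: ×2 each step, so 1, 2, 4, 8, 16, 32, 64 → 128.
For the letter, letters move forward 1 place in the alphabet: s, t, u, v, w, x, y → z.
Putting it together: <128 z>.

<128 z>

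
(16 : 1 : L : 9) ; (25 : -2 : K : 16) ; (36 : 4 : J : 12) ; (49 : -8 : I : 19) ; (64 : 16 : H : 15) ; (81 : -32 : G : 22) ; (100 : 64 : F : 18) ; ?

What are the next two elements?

First coordinate: perfect squares: 4², 5², 6², …, so 16, 25, 36, 49, 64, 81, 100 → 121 → 144.
Second coordinate: ×(-2) each step, so 1, -2, 4, -8, 16, -32, 64 → -128 → 256.
Letter — letters move back 1 place in the alphabet: L, K, J, I, H, G, F → E → D.
Fourth coordinate: alternating steps +7, −4, +7, −4, …, so 9, 16, 12, 19, 15, 22, 18 → 25 → 21.
So the next two elements are (121 : -128 : E : 25) and (144 : 256 : D : 21).

(121 : -128 : E : 25), (144 : 256 : D : 21)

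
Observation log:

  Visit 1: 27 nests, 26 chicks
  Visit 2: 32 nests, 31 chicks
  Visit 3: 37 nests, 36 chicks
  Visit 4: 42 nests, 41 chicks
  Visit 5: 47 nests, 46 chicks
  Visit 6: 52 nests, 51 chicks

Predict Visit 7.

57 nests, 56 chicks

Nests goes 27, 32, 37, 42, 47, 52 → 57 (+5 each step).
Chicks: always 1 less than the nests; 26, 31, 36, 41, 46, 51 → 56.
So the next record is 57 nests, 56 chicks.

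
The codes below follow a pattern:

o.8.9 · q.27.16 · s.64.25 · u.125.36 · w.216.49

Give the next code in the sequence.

Letter — letters move forward 2 places in the alphabet: o, q, s, u, w → y.
Second component: perfect cubes: 2³, 3³, 4³, …, so 8, 27, 64, 125, 216 → 343.
For the third component, perfect squares: 3², 4², 5², …: 9, 16, 25, 36, 49 → 64.
Combining the parts gives y.343.64.

y.343.64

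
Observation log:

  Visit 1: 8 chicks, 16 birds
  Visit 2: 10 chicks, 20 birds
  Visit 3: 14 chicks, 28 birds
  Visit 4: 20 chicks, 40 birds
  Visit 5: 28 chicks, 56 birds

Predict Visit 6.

38 chicks, 76 birds

For the chicks, differences are 2, 4, 6, … (increasing by 2 each time): 8, 10, 14, 20, 28 → 38.
Birds: always 2 × the chicks; 16, 20, 28, 40, 56 → 76.
Combining the parts gives 38 chicks, 76 birds.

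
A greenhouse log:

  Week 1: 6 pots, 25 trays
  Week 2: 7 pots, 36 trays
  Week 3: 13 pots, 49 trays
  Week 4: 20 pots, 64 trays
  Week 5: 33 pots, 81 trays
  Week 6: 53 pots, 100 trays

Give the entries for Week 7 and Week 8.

86 pots, 121 trays; 139 pots, 144 trays

Pots: each term is the sum of the two before it, so 6, 7, 13, 20, 33, 53 → 86 → 139.
Trays: perfect squares: 5², 6², 7², …; 25, 36, 49, 64, 81, 100 → 121 → 144.
Putting the parts together: 86 pots, 121 trays and then 139 pots, 144 trays.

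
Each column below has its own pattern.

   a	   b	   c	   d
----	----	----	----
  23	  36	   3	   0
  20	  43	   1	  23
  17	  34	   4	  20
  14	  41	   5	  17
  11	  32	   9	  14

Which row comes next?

Column a goes 23, 20, 17, 14, 11 → 8 (−3 each step).
Column b: alternating steps +7, −9, +7, −9, …, so 36, 43, 34, 41, 32 → 39.
For the column c, each term is the sum of the two before it: 3, 1, 4, 5, 9 → 14.
Column d — always the previous value of the column a: 0, 23, 20, 17, 14 → 11.
So the next row is 8  39  14  11.

8  39  14  11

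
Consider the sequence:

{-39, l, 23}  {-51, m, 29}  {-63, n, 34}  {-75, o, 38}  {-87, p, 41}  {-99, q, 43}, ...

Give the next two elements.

{-111, r, 44}, {-123, s, 44}

First component — −12 each step: -39, -51, -63, -75, -87, -99 → -111 → -123.
Letter: l, m, n, o, p, q → r → s (letters move forward 1 place in the alphabet).
Third component: differences are 6, 5, 4, … (decreasing by 1 each time), so 23, 29, 34, 38, 41, 43 → 44 → 44.
So the next two elements are {-111, r, 44} and {-123, s, 44}.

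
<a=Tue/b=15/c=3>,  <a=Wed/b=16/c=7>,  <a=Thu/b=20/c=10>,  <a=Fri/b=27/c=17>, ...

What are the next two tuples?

A: runs through the weekdays Mon→Sun; Tue, Wed, Thu, Fri → Sat → Sun.
B: differences are 1, 4, 7, … (increasing by 3 each time); 15, 16, 20, 27 → 37 → 50.
For the c, each term is the sum of the two before it: 3, 7, 10, 17 → 27 → 44.
So the next two tuples are <a=Sat/b=37/c=27> and <a=Sun/b=50/c=44>.

<a=Sat/b=37/c=27>, <a=Sun/b=50/c=44>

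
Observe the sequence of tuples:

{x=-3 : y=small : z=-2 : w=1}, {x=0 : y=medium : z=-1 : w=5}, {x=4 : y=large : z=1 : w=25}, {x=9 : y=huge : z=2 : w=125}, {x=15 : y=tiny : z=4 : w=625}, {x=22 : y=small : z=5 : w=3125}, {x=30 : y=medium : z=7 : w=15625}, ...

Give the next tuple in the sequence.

{x=39 : y=large : z=8 : w=78125}

For the x, differences are 3, 4, 5, … (increasing by 1 each time): -3, 0, 4, 9, 15, 22, 30 → 39.
Y: small, medium, large, huge, tiny, small, medium → large (repeats small → medium → large → huge → tiny).
Z — alternating steps +1, +2, +1, +2, …: -2, -1, 1, 2, 4, 5, 7 → 8.
W: 1, 5, 25, 125, 625, 3125, 15625 → 78125 (×5 each step).
Putting it together: {x=39 : y=large : z=8 : w=78125}.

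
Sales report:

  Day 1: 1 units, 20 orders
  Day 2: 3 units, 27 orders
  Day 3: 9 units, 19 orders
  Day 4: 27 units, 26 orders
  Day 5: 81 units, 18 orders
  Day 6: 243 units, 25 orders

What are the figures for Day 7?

Units: 1, 3, 9, 27, 81, 243 → 729 (×3 each step).
Orders — alternating steps +7, −8, +7, −8, …: 20, 27, 19, 26, 18, 25 → 17.
Putting it together: 729 units, 17 orders.

729 units, 17 orders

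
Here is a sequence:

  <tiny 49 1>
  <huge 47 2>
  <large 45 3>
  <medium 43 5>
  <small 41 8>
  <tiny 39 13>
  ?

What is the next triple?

<huge 37 21>

Size: tiny, huge, large, medium, small, tiny → huge (repeats tiny → huge → large → medium → small).
For the second entry, −2 each step: 49, 47, 45, 43, 41, 39 → 37.
For the third entry, each term is the sum of the two before it: 1, 2, 3, 5, 8, 13 → 21.
Combining the parts gives <huge 37 21>.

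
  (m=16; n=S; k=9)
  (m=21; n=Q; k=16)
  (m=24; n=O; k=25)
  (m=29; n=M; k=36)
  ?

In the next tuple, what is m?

M: alternating steps +5, +3, +5, +3, …, so 16, 21, 24, 29 → 32.

32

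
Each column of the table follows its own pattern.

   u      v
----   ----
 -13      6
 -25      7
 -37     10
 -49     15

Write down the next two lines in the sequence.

-61  22; -73  31

Column u: −12 each step, so -13, -25, -37, -49 → -61 → -73.
Column v — differences are 1, 3, 5, … (increasing by 2 each time): 6, 7, 10, 15 → 22 → 31.
Putting the parts together: -61  22 and then -73  31.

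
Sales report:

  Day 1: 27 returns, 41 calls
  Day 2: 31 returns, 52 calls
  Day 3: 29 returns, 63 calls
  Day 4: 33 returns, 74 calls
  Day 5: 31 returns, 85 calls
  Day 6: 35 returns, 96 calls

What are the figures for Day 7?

For the returns, alternating steps +4, −2, +4, −2, …: 27, 31, 29, 33, 31, 35 → 33.
Calls: 41, 52, 63, 74, 85, 96 → 107 (+11 each step).
Combining the parts gives 33 returns, 107 calls.

33 returns, 107 calls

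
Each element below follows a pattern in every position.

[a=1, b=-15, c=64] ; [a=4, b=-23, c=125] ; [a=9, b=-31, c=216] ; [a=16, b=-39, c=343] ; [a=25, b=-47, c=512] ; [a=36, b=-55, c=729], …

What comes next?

A: perfect squares: 1², 2², 3², …, so 1, 4, 9, 16, 25, 36 → 49.
B: −8 each step, so -15, -23, -31, -39, -47, -55 → -63.
C: 64, 125, 216, 343, 512, 729 → 1000 (perfect cubes: 4³, 5³, 6³, …).
Combining the parts gives [a=49, b=-63, c=1000].

[a=49, b=-63, c=1000]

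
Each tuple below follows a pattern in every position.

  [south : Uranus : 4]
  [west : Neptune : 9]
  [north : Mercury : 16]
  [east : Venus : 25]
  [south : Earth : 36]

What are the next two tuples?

[west : Mars : 49], [north : Jupiter : 64]

Direction: repeats south → west → north → east; south, west, north, east, south → west → north.
Planet: runs through the planets Mercury→Neptune; Uranus, Neptune, Mercury, Venus, Earth → Mars → Jupiter.
For the third part, perfect squares: 2², 3², 4², …: 4, 9, 16, 25, 36 → 49 → 64.
Putting the parts together: [west : Mars : 49] and then [north : Jupiter : 64].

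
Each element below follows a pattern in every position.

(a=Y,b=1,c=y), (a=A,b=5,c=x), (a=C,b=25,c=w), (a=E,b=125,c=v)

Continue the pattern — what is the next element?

(a=G,b=625,c=u)

A: Y, A, C, E → G (letters move forward 2 places in the alphabet, wrapping Z→A).
B goes 1, 5, 25, 125 → 625 (×5 each step).
C — letters move back 1 place in the alphabet: y, x, w, v → u.
So the next element is (a=G,b=625,c=u).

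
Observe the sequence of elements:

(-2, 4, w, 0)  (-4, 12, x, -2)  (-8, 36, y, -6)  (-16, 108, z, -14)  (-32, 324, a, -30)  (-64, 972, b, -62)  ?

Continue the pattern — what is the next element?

First component goes -2, -4, -8, -16, -32, -64 → -128 (×2 each step).
Second component goes 4, 12, 36, 108, 324, 972 → 2916 (×3 each step).
For the letter, letters move forward 1 place in the alphabet, wrapping Z→A: w, x, y, z, a, b → c.
Fourth component: always 2 more than the first component; 0, -2, -6, -14, -30, -62 → -126.
Putting it together: (-128, 2916, c, -126).

(-128, 2916, c, -126)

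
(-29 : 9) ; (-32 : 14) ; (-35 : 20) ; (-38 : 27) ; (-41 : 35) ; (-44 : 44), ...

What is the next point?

First part — −3 each step: -29, -32, -35, -38, -41, -44 → -47.
Second part — differences are 5, 6, 7, … (increasing by 1 each time): 9, 14, 20, 27, 35, 44 → 54.
So the next point is (-47 : 54).

(-47 : 54)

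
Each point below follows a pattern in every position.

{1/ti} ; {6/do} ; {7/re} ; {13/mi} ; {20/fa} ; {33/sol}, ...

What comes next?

{53/la}

First component goes 1, 6, 7, 13, 20, 33 → 53 (each term is the sum of the two before it).
Note: ti, do, re, mi, fa, sol → la (runs through the solfège scale do→ti).
So the next point is {53/la}.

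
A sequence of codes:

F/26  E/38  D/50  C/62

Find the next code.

B/74

For the letter, letters move back 1 place in the alphabet: F, E, D, C → B.
Second component — +12 each step: 26, 38, 50, 62 → 74.
So the next code is B/74.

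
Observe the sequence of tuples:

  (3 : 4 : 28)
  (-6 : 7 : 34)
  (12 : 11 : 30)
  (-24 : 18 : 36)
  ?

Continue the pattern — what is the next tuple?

For the first coordinate, ×(-2) each step: 3, -6, 12, -24 → 48.
Second coordinate: 4, 7, 11, 18 → 29 (each term is the sum of the two before it).
For the third coordinate, alternating steps +6, −4, +6, −4, …: 28, 34, 30, 36 → 32.
So the next tuple is (48 : 29 : 32).

(48 : 29 : 32)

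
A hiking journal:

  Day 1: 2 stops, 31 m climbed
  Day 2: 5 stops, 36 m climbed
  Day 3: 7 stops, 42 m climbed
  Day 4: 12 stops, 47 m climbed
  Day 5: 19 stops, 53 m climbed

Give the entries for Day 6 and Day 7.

Stops: each term is the sum of the two before it, so 2, 5, 7, 12, 19 → 31 → 50.
M climbed: alternating steps +5, +6, +5, +6, …; 31, 36, 42, 47, 53 → 58 → 64.
So the next two records are 31 stops, 58 m climbed and 50 stops, 64 m climbed.

31 stops, 58 m climbed; 50 stops, 64 m climbed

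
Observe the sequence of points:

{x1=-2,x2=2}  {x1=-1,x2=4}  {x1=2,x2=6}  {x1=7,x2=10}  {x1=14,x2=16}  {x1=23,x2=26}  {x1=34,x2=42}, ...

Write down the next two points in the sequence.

For the x1, differences are 1, 3, 5, … (increasing by 2 each time): -2, -1, 2, 7, 14, 23, 34 → 47 → 62.
X2: each term is the sum of the two before it; 2, 4, 6, 10, 16, 26, 42 → 68 → 110.
Putting the parts together: {x1=47,x2=68} and then {x1=62,x2=110}.

{x1=47,x2=68}, {x1=62,x2=110}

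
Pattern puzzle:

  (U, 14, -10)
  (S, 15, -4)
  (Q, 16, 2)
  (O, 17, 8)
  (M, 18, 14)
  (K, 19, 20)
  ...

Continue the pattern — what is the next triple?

(I, 20, 26)

Letter: letters move back 2 places in the alphabet, so U, S, Q, O, M, K → I.
Second coordinate: 14, 15, 16, 17, 18, 19 → 20 (+1 each step).
Third coordinate: +6 each step, so -10, -4, 2, 8, 14, 20 → 26.
So the next triple is (I, 20, 26).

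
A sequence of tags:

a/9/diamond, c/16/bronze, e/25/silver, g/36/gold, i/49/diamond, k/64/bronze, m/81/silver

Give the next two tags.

Letter — letters move forward 2 places in the alphabet: a, c, e, g, i, k, m → o → q.
Second component goes 9, 16, 25, 36, 49, 64, 81 → 100 → 121 (perfect squares: 3², 4², 5², …).
Rank goes diamond, bronze, silver, gold, diamond, bronze, silver → gold → diamond (repeats diamond → bronze → silver → gold).
So the next two tags are o/100/gold and q/121/diamond.

o/100/gold, q/121/diamond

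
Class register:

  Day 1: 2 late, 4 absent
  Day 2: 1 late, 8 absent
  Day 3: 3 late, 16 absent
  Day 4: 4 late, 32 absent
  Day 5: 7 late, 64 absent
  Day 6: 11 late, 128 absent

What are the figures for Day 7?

Late: each term is the sum of the two before it; 2, 1, 3, 4, 7, 11 → 18.
Absent — ×2 each step: 4, 8, 16, 32, 64, 128 → 256.
So the next row is 18 late, 256 absent.

18 late, 256 absent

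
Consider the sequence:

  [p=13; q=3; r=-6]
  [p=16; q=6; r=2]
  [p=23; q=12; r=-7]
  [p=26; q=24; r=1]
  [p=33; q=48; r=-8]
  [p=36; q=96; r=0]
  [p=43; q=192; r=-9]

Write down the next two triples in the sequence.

P goes 13, 16, 23, 26, 33, 36, 43 → 46 → 53 (alternating steps +3, +7, +3, +7, …).
For the q, ×2 each step: 3, 6, 12, 24, 48, 96, 192 → 384 → 768.
For the r, alternating steps +8, −9, +8, −9, …: -6, 2, -7, 1, -8, 0, -9 → -1 → -10.
Putting the parts together: [p=46; q=384; r=-1] and then [p=53; q=768; r=-10].

[p=46; q=384; r=-1], [p=53; q=768; r=-10]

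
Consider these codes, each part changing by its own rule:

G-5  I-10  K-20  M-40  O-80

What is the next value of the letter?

For the letter, letters move forward 2 places in the alphabet: G, I, K, M, O → Q.

Q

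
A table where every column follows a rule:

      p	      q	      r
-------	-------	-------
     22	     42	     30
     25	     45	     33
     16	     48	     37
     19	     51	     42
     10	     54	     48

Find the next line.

13  57  55

Column p: 22, 25, 16, 19, 10 → 13 (alternating steps +3, −9, +3, −9, …).
Column q goes 42, 45, 48, 51, 54 → 57 (+3 each step).
Column r — differences are 3, 4, 5, … (increasing by 1 each time): 30, 33, 37, 42, 48 → 55.
So the next line is 13  57  55.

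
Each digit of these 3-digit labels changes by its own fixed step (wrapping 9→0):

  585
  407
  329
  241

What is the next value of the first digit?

1

First digit: −1 each step, mod 10; 5, 4, 3, 2 → 1.
Second digit: +2 each step, mod 10, so 8, 0, 2, 4 → 6.
Third digit: +2 each step, mod 10, so 5, 7, 9, 1 → 3.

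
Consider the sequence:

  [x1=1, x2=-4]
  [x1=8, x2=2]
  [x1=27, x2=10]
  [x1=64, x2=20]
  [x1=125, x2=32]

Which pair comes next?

For the x1, perfect cubes: 1³, 2³, 3³, …: 1, 8, 27, 64, 125 → 216.
X2 goes -4, 2, 10, 20, 32 → 46 (differences are 6, 8, 10, … (increasing by 2 each time)).
Combining the parts gives [x1=216, x2=46].

[x1=216, x2=46]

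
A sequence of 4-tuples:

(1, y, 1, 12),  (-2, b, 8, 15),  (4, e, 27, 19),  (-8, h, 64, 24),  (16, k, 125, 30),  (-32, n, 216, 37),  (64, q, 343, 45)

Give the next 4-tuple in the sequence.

First component: 1, -2, 4, -8, 16, -32, 64 → -128 (×(-2) each step).
For the letter, letters move forward 3 places in the alphabet, wrapping Z→A: y, b, e, h, k, n, q → t.
Third component: perfect cubes: 1³, 2³, 3³, …; 1, 8, 27, 64, 125, 216, 343 → 512.
Fourth component: 12, 15, 19, 24, 30, 37, 45 → 54 (differences are 3, 4, 5, … (increasing by 1 each time)).
So the next 4-tuple is (-128, t, 512, 54).

(-128, t, 512, 54)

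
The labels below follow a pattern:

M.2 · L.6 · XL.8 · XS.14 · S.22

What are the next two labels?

M.36 then L.58

For the size, runs through clothing sizes XS→XL: M, L, XL, XS, S → M → L.
Second component goes 2, 6, 8, 14, 22 → 36 → 58 (each term is the sum of the two before it).
Putting the parts together: M.36 and then L.58.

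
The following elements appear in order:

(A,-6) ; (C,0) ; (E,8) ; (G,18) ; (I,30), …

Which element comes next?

Letter: letters move forward 2 places in the alphabet; A, C, E, G, I → K.
Second entry — differences are 6, 8, 10, … (increasing by 2 each time): -6, 0, 8, 18, 30 → 44.
Putting it together: (K,44).

(K,44)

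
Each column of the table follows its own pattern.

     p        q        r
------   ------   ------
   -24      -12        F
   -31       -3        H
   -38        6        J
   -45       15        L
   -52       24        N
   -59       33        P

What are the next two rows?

-66  42  R; -73  51  T

Column p: -24, -31, -38, -45, -52, -59 → -66 → -73 (−7 each step).
For the column q, +9 each step: -12, -3, 6, 15, 24, 33 → 42 → 51.
Column r goes F, H, J, L, N, P → R → T (letters move forward 2 places in the alphabet).
So the next two rows are -66  42  R and -73  51  T.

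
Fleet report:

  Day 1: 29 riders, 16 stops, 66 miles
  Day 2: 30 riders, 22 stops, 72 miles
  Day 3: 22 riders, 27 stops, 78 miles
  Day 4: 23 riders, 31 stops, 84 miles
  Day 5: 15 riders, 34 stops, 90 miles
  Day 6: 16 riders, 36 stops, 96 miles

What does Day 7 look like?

8 riders, 37 stops, 102 miles

Riders goes 29, 30, 22, 23, 15, 16 → 8 (alternating steps +1, −8, +1, −8, …).
Stops goes 16, 22, 27, 31, 34, 36 → 37 (differences are 6, 5, 4, … (decreasing by 1 each time)).
Miles: +6 each step; 66, 72, 78, 84, 90, 96 → 102.
So the next record is 8 riders, 37 stops, 102 miles.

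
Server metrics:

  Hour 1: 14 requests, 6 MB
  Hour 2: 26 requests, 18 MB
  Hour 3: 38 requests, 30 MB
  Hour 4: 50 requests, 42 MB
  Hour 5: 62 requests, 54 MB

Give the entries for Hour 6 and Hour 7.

74 requests, 66 MB; 86 requests, 78 MB

Requests: +12 each step; 14, 26, 38, 50, 62 → 74 → 86.
MB: +12 each step; 6, 18, 30, 42, 54 → 66 → 78.
So the next two lines are 74 requests, 66 MB and 86 requests, 78 MB.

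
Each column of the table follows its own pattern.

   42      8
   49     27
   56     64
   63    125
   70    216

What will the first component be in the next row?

For the first component, +7 each step: 42, 49, 56, 63, 70 → 77.

77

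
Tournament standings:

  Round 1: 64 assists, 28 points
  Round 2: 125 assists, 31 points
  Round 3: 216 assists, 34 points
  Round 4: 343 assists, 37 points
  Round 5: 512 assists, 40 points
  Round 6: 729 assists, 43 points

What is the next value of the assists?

Assists — perfect cubes: 4³, 5³, 6³, …: 64, 125, 216, 343, 512, 729 → 1000.
Points goes 28, 31, 34, 37, 40, 43 → 46 (+3 each step).

1000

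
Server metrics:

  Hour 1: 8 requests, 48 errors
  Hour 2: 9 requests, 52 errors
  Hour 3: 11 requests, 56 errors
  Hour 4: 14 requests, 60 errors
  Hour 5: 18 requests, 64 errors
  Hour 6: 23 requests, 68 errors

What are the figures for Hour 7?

29 requests, 72 errors

Requests: 8, 9, 11, 14, 18, 23 → 29 (differences are 1, 2, 3, … (increasing by 1 each time)).
Errors — +4 each step: 48, 52, 56, 60, 64, 68 → 72.
Combining the parts gives 29 requests, 72 errors.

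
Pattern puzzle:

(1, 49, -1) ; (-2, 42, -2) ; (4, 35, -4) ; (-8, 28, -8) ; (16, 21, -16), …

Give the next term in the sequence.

First coordinate: ×(-2) each step, so 1, -2, 4, -8, 16 → -32.
Second coordinate — −7 each step: 49, 42, 35, 28, 21 → 14.
For the third coordinate, ×2 each step: -1, -2, -4, -8, -16 → -32.
Combining the parts gives (-32, 14, -32).

(-32, 14, -32)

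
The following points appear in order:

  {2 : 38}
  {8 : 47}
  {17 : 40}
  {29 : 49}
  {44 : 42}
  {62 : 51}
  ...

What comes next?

{83 : 44}

First part goes 2, 8, 17, 29, 44, 62 → 83 (differences are 6, 9, 12, … (increasing by 3 each time)).
For the second part, alternating steps +9, −7, +9, −7, …: 38, 47, 40, 49, 42, 51 → 44.
So the next point is {83 : 44}.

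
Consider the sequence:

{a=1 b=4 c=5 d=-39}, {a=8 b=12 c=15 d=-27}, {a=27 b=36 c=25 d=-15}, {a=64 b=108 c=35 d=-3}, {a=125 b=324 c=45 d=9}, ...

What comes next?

A: perfect cubes: 1³, 2³, 3³, …; 1, 8, 27, 64, 125 → 216.
B goes 4, 12, 36, 108, 324 → 972 (×3 each step).
C: +10 each step; 5, 15, 25, 35, 45 → 55.
D goes -39, -27, -15, -3, 9 → 21 (+12 each step).
So the next tuple is {a=216 b=972 c=55 d=21}.

{a=216 b=972 c=55 d=21}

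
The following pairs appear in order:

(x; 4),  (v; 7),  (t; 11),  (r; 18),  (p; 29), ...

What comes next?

Letter — letters move back 2 places in the alphabet: x, v, t, r, p → n.
For the second value, each term is the sum of the two before it: 4, 7, 11, 18, 29 → 47.
Putting it together: (n; 47).

(n; 47)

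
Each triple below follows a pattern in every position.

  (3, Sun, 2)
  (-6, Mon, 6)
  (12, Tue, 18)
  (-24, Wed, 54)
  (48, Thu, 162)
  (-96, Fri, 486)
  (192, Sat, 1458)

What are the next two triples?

(-384, Sun, 4374), (768, Mon, 13122)

First part: ×(-2) each step, so 3, -6, 12, -24, 48, -96, 192 → -384 → 768.
Day: runs through the weekdays Mon→Sun, so Sun, Mon, Tue, Wed, Thu, Fri, Sat → Sun → Mon.
Third part: ×3 each step; 2, 6, 18, 54, 162, 486, 1458 → 4374 → 13122.
Putting the parts together: (-384, Sun, 4374) and then (768, Mon, 13122).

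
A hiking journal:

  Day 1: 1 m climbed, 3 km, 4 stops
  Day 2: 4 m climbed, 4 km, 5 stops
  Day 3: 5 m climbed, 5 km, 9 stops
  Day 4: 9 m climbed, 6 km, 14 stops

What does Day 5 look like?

14 m climbed, 7 km, 23 stops

M climbed: 1, 4, 5, 9 → 14 (each term is the sum of the two before it).
Km: +1 each step, so 3, 4, 5, 6 → 7.
Stops — each term is the sum of the two before it: 4, 5, 9, 14 → 23.
So the next row is 14 m climbed, 7 km, 23 stops.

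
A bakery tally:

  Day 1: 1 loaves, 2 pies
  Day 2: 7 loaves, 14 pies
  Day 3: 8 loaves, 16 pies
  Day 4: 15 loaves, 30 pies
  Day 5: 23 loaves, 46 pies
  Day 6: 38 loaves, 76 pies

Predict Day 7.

61 loaves, 122 pies

Loaves: each term is the sum of the two before it, so 1, 7, 8, 15, 23, 38 → 61.
Pies — always 2 × the loaves: 2, 14, 16, 30, 46, 76 → 122.
So the next row is 61 loaves, 122 pies.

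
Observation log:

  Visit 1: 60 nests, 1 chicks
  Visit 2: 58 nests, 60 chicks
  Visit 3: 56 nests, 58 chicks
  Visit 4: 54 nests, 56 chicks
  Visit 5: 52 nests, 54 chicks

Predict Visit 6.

50 nests, 52 chicks

Nests: 60, 58, 56, 54, 52 → 50 (−2 each step).
For the chicks, always the previous value of the nests: 1, 60, 58, 56, 54 → 52.
Combining the parts gives 50 nests, 52 chicks.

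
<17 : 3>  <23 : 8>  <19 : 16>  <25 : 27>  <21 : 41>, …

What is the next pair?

<27 : 58>

First entry: 17, 23, 19, 25, 21 → 27 (alternating steps +6, −4, +6, −4, …).
Second entry: differences are 5, 8, 11, … (increasing by 3 each time); 3, 8, 16, 27, 41 → 58.
Combining the parts gives <27 : 58>.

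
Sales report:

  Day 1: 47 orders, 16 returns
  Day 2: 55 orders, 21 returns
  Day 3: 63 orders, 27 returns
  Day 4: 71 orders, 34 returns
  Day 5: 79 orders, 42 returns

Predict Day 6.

87 orders, 51 returns

Orders goes 47, 55, 63, 71, 79 → 87 (+8 each step).
For the returns, differences are 5, 6, 7, … (increasing by 1 each time): 16, 21, 27, 34, 42 → 51.
Putting it together: 87 orders, 51 returns.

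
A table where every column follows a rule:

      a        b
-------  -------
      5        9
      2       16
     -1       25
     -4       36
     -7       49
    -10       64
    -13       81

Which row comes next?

-16  100

Column a: 5, 2, -1, -4, -7, -10, -13 → -16 (−3 each step).
Column b: 9, 16, 25, 36, 49, 64, 81 → 100 (perfect squares: 3², 4², 5², …).
Combining the parts gives -16  100.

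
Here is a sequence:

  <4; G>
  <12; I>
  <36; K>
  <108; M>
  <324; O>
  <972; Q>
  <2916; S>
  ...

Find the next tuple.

<8748; U>

First slot — ×3 each step: 4, 12, 36, 108, 324, 972, 2916 → 8748.
Letter — letters move forward 2 places in the alphabet: G, I, K, M, O, Q, S → U.
Combining the parts gives <8748; U>.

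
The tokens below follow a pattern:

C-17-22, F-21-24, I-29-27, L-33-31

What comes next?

O-41-36

For the letter, letters move forward 3 places in the alphabet: C, F, I, L → O.
Second component: alternating steps +4, +8, +4, +8, …, so 17, 21, 29, 33 → 41.
Third component: 22, 24, 27, 31 → 36 (differences are 2, 3, 4, … (increasing by 1 each time)).
Putting it together: O-41-36.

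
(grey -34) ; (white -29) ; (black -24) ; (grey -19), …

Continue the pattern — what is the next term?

Shade — repeats grey → white → black: grey, white, black, grey → white.
Second value: +5 each step, so -34, -29, -24, -19 → -14.
So the next term is (white -14).

(white -14)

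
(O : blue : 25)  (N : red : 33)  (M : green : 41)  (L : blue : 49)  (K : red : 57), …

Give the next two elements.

Letter goes O, N, M, L, K → J → I (letters move back 1 place in the alphabet).
Colour: repeats blue → red → green, so blue, red, green, blue, red → green → blue.
For the third value, +8 each step: 25, 33, 41, 49, 57 → 65 → 73.
So the next two elements are (J : green : 65) and (I : blue : 73).

(J : green : 65), (I : blue : 73)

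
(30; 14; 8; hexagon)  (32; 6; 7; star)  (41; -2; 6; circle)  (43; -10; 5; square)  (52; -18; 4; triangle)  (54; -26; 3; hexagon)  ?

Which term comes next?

(63; -34; 2; star)

First entry: alternating steps +2, +9, +2, +9, …, so 30, 32, 41, 43, 52, 54 → 63.
Second entry: −8 each step; 14, 6, -2, -10, -18, -26 → -34.
For the third entry, −1 each step: 8, 7, 6, 5, 4, 3 → 2.
Shape: repeats hexagon → star → circle → square → triangle; hexagon, star, circle, square, triangle, hexagon → star.
Putting it together: (63; -34; 2; star).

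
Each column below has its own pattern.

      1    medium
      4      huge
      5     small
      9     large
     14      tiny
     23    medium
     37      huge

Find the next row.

60  small

For the first component, each term is the sum of the two before it: 1, 4, 5, 9, 14, 23, 37 → 60.
Size: repeats medium → huge → small → large → tiny; medium, huge, small, large, tiny, medium, huge → small.
Putting it together: 60  small.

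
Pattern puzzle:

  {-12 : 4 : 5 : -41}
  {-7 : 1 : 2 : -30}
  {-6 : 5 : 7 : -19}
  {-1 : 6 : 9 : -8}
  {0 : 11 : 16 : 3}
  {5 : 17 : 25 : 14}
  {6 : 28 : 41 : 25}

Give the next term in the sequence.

{11 : 45 : 66 : 36}

First value: alternating steps +5, +1, +5, +1, …; -12, -7, -6, -1, 0, 5, 6 → 11.
Second value goes 4, 1, 5, 6, 11, 17, 28 → 45 (each term is the sum of the two before it).
For the third value, each term is the sum of the two before it: 5, 2, 7, 9, 16, 25, 41 → 66.
Fourth value: +11 each step; -41, -30, -19, -8, 3, 14, 25 → 36.
Combining the parts gives {11 : 45 : 66 : 36}.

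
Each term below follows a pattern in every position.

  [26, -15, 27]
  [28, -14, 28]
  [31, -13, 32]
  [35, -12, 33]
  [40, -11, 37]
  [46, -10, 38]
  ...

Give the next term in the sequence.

First part goes 26, 28, 31, 35, 40, 46 → 53 (differences are 2, 3, 4, … (increasing by 1 each time)).
Second part — +1 each step: -15, -14, -13, -12, -11, -10 → -9.
Third part: alternating steps +1, +4, +1, +4, …, so 27, 28, 32, 33, 37, 38 → 42.
So the next term is [53, -9, 42].

[53, -9, 42]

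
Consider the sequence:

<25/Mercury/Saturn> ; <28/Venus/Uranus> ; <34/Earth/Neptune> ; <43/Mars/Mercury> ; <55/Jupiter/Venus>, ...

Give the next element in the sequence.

First part — differences are 3, 6, 9, … (increasing by 3 each time): 25, 28, 34, 43, 55 → 70.
First planet: runs through the planets Mercury→Neptune; Mercury, Venus, Earth, Mars, Jupiter → Saturn.
Second planet — runs through the planets Mercury→Neptune: Saturn, Uranus, Neptune, Mercury, Venus → Earth.
So the next element is <70/Saturn/Earth>.

<70/Saturn/Earth>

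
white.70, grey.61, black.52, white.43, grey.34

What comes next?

Shade: repeats white → grey → black, so white, grey, black, white, grey → black.
Second component: 70, 61, 52, 43, 34 → 25 (−9 each step).
Combining the parts gives black.25.

black.25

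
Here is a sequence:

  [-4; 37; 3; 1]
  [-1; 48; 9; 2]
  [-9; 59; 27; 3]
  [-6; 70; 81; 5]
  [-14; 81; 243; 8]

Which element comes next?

[-11; 92; 729; 13]

First slot — alternating steps +3, −8, +3, −8, …: -4, -1, -9, -6, -14 → -11.
Second slot goes 37, 48, 59, 70, 81 → 92 (+11 each step).
Third slot — ×3 each step: 3, 9, 27, 81, 243 → 729.
Fourth slot: each term is the sum of the two before it; 1, 2, 3, 5, 8 → 13.
Putting it together: [-11; 92; 729; 13].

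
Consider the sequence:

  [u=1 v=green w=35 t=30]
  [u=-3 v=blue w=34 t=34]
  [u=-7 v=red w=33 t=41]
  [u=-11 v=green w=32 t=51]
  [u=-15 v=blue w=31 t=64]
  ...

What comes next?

[u=-19 v=red w=30 t=80]

U: 1, -3, -7, -11, -15 → -19 (−4 each step).
For the v, repeats green → blue → red: green, blue, red, green, blue → red.
For the w, −1 each step: 35, 34, 33, 32, 31 → 30.
For the t, differences are 4, 7, 10, … (increasing by 3 each time): 30, 34, 41, 51, 64 → 80.
Combining the parts gives [u=-19 v=red w=30 t=80].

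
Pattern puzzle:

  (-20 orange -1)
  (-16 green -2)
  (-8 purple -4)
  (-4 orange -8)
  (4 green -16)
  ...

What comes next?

(8 purple -32)

First component goes -20, -16, -8, -4, 4 → 8 (alternating steps +4, +8, +4, +8, …).
Colour: repeats orange → green → purple; orange, green, purple, orange, green → purple.
For the third component, ×2 each step: -1, -2, -4, -8, -16 → -32.
Putting it together: (8 purple -32).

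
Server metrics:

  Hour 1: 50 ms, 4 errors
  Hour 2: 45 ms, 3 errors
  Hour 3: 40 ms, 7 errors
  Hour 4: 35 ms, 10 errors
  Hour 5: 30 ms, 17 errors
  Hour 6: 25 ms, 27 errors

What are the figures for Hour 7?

Ms: −5 each step, so 50, 45, 40, 35, 30, 25 → 20.
Errors: each term is the sum of the two before it; 4, 3, 7, 10, 17, 27 → 44.
Putting it together: 20 ms, 44 errors.

20 ms, 44 errors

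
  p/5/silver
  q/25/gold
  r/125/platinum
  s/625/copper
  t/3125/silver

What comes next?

u/15625/gold

For the letter, letters move forward 1 place in the alphabet: p, q, r, s, t → u.
Second component: ×5 each step, so 5, 25, 125, 625, 3125 → 15625.
Metal: repeats silver → gold → platinum → copper; silver, gold, platinum, copper, silver → gold.
Putting it together: u/15625/gold.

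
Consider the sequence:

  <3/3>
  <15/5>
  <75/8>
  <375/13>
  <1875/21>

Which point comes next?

<9375/34>

First slot: ×5 each step; 3, 15, 75, 375, 1875 → 9375.
Second slot: 3, 5, 8, 13, 21 → 34 (each term is the sum of the two before it).
Combining the parts gives <9375/34>.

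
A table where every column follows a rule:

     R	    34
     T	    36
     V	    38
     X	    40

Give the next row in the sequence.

Z  42

Letter: letters move forward 2 places in the alphabet; R, T, V, X → Z.
Second component goes 34, 36, 38, 40 → 42 (+2 each step).
So the next row is Z  42.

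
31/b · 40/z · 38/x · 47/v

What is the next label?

45/t

First component: alternating steps +9, −2, +9, −2, …; 31, 40, 38, 47 → 45.
Letter goes b, z, x, v → t (letters move back 2 places in the alphabet, wrapping A→Z).
Putting it together: 45/t.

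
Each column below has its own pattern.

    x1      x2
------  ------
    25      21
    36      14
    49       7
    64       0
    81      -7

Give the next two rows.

For the column x1, perfect squares: 5², 6², 7², …: 25, 36, 49, 64, 81 → 100 → 121.
Column x2: −7 each step; 21, 14, 7, 0, -7 → -14 → -21.
Putting the parts together: 100  -14 and then 121  -21.

100  -14; 121  -21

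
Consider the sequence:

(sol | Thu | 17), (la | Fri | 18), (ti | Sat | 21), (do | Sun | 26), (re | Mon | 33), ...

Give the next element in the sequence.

(mi | Tue | 42)

For the note, runs through the solfège scale do→ti: sol, la, ti, do, re → mi.
Day: runs through the weekdays Mon→Sun, so Thu, Fri, Sat, Sun, Mon → Tue.
Third coordinate: 17, 18, 21, 26, 33 → 42 (differences are 1, 3, 5, … (increasing by 2 each time)).
Putting it together: (mi | Tue | 42).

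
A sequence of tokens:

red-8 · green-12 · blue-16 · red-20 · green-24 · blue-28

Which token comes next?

red-32

Colour goes red, green, blue, red, green, blue → red (repeats red → green → blue).
Second component: 8, 12, 16, 20, 24, 28 → 32 (+4 each step).
Putting it together: red-32.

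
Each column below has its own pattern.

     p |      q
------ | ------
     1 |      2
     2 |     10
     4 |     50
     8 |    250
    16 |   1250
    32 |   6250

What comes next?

64  31250

Column p: ×2 each step, so 1, 2, 4, 8, 16, 32 → 64.
For the column q, ×5 each step: 2, 10, 50, 250, 1250, 6250 → 31250.
Putting it together: 64  31250.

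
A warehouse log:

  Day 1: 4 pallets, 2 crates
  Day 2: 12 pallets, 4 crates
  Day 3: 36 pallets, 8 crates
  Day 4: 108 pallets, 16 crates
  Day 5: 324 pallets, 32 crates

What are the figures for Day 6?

972 pallets, 64 crates

Pallets goes 4, 12, 36, 108, 324 → 972 (×3 each step).
Crates — ×2 each step: 2, 4, 8, 16, 32 → 64.
So the next row is 972 pallets, 64 crates.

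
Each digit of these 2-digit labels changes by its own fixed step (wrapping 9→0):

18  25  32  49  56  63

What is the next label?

First digit — +1 each step, mod 10: 1, 2, 3, 4, 5, 6 → 7.
For the second digit, −3 each step, mod 10: 8, 5, 2, 9, 6, 3 → 0.
Putting it together: 70.

70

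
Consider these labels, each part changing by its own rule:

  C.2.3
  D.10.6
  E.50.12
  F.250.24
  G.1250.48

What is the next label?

Letter — letters move forward 1 place in the alphabet: C, D, E, F, G → H.
Second component — ×5 each step: 2, 10, 50, 250, 1250 → 6250.
Third component: 3, 6, 12, 24, 48 → 96 (×2 each step).
Putting it together: H.6250.96.

H.6250.96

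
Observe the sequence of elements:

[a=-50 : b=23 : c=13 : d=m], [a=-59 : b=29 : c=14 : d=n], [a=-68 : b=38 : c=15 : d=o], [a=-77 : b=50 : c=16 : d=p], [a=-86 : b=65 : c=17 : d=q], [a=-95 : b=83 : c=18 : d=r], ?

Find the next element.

A goes -50, -59, -68, -77, -86, -95 → -104 (−9 each step).
B: differences are 6, 9, 12, … (increasing by 3 each time), so 23, 29, 38, 50, 65, 83 → 104.
C: +1 each step; 13, 14, 15, 16, 17, 18 → 19.
D: letters move forward 1 place in the alphabet, so m, n, o, p, q, r → s.
Combining the parts gives [a=-104 : b=104 : c=19 : d=s].

[a=-104 : b=104 : c=19 : d=s]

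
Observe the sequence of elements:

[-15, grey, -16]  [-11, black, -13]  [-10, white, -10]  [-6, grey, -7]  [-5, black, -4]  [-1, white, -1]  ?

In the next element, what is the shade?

grey

First slot: alternating steps +4, +1, +4, +1, …; -15, -11, -10, -6, -5, -1 → 0.
Shade goes grey, black, white, grey, black, white → grey (repeats grey → black → white).
For the third slot, +3 each step: -16, -13, -10, -7, -4, -1 → 2.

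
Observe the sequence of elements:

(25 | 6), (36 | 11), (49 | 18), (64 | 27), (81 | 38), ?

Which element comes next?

(100 | 51)

For the first component, perfect squares: 5², 6², 7², …: 25, 36, 49, 64, 81 → 100.
Second component: 6, 11, 18, 27, 38 → 51 (differences are 5, 7, 9, … (increasing by 2 each time)).
So the next element is (100 | 51).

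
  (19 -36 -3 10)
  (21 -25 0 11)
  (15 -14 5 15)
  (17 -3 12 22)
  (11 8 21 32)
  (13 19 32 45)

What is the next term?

First coordinate — alternating steps +2, −6, +2, −6, …: 19, 21, 15, 17, 11, 13 → 7.
Second coordinate goes -36, -25, -14, -3, 8, 19 → 30 (+11 each step).
Third coordinate: -3, 0, 5, 12, 21, 32 → 45 (differences are 3, 5, 7, … (increasing by 2 each time)).
Fourth coordinate: differences are 1, 4, 7, … (increasing by 3 each time); 10, 11, 15, 22, 32, 45 → 61.
Combining the parts gives (7 30 45 61).

(7 30 45 61)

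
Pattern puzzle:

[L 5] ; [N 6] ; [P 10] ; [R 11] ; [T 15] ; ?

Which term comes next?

[V 16]

Letter goes L, N, P, R, T → V (letters move forward 2 places in the alphabet).
Second component — alternating steps +1, +4, +1, +4, …: 5, 6, 10, 11, 15 → 16.
Combining the parts gives [V 16].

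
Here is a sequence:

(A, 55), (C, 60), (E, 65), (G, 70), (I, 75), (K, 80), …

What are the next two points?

(M, 85), (O, 90)

For the letter, letters move forward 2 places in the alphabet: A, C, E, G, I, K → M → O.
Second slot goes 55, 60, 65, 70, 75, 80 → 85 → 90 (+5 each step).
Putting the parts together: (M, 85) and then (O, 90).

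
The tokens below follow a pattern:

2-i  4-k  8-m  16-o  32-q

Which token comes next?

64-s

First component: ×2 each step, so 2, 4, 8, 16, 32 → 64.
Letter: letters move forward 2 places in the alphabet, so i, k, m, o, q → s.
So the next token is 64-s.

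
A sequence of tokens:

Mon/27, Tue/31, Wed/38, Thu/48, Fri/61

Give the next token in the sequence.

Sat/77

For the day, runs through the weekdays Mon→Sun: Mon, Tue, Wed, Thu, Fri → Sat.
Second component — differences are 4, 7, 10, … (increasing by 3 each time): 27, 31, 38, 48, 61 → 77.
Putting it together: Sat/77.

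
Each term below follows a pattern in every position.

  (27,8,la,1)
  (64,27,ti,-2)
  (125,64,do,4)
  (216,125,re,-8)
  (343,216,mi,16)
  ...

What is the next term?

(512,343,fa,-32)

For the first component, perfect cubes: 3³, 4³, 5³, …: 27, 64, 125, 216, 343 → 512.
Second component: perfect cubes: 2³, 3³, 4³, …; 8, 27, 64, 125, 216 → 343.
Note — runs through the solfège scale do→ti: la, ti, do, re, mi → fa.
Fourth component: ×(-2) each step; 1, -2, 4, -8, 16 → -32.
Combining the parts gives (512,343,fa,-32).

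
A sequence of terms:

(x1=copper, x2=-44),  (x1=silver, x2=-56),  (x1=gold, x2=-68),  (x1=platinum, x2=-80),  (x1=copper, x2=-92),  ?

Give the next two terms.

X1: repeats copper → silver → gold → platinum; copper, silver, gold, platinum, copper → silver → gold.
X2 — −12 each step: -44, -56, -68, -80, -92 → -104 → -116.
Putting the parts together: (x1=silver, x2=-104) and then (x1=gold, x2=-116).

(x1=silver, x2=-104), (x1=gold, x2=-116)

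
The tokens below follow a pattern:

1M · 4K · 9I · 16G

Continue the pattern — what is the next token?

For the first component, perfect squares: 1², 2², 3², …: 1, 4, 9, 16 → 25.
For the letter, letters move back 2 places in the alphabet: M, K, I, G → E.
Putting it together: 25E.

25E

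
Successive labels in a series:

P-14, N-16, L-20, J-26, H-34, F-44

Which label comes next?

Letter goes P, N, L, J, H, F → D (letters move back 2 places in the alphabet).
Second component: differences are 2, 4, 6, … (increasing by 2 each time), so 14, 16, 20, 26, 34, 44 → 56.
Combining the parts gives D-56.

D-56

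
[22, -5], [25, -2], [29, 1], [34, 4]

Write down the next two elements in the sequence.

First value: differences are 3, 4, 5, … (increasing by 1 each time), so 22, 25, 29, 34 → 40 → 47.
Second value: +3 each step, so -5, -2, 1, 4 → 7 → 10.
So the next two elements are [40, 7] and [47, 10].

[40, 7], [47, 10]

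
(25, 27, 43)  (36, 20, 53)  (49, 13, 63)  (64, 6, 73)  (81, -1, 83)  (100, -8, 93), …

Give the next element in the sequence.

For the first part, perfect squares: 5², 6², 7², …: 25, 36, 49, 64, 81, 100 → 121.
Second part: −7 each step; 27, 20, 13, 6, -1, -8 → -15.
Third part — +10 each step: 43, 53, 63, 73, 83, 93 → 103.
Putting it together: (121, -15, 103).

(121, -15, 103)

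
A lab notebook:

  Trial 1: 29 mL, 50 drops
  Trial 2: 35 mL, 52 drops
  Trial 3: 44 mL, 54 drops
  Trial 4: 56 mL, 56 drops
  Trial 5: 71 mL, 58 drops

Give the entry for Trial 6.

89 mL, 60 drops

ML: differences are 6, 9, 12, … (increasing by 3 each time), so 29, 35, 44, 56, 71 → 89.
Drops: 50, 52, 54, 56, 58 → 60 (+2 each step).
So the next line is 89 mL, 60 drops.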